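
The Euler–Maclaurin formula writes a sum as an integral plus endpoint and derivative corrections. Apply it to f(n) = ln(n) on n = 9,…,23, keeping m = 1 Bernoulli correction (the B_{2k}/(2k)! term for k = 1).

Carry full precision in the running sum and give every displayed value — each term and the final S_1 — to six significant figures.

S_1 ≈ 41.0021

∫_9^23 ln(x) dx evaluates to 38.3413.
Endpoint term: (f(9) + f(23))/2 = (2.19722 + 3.13549)/2 = 2.66636.
So far: 41.0077.
k=1: B_{2}/(2)! × [f^{(1)}(23) − f^{(1)}(9)] = 1/12 × (0.0434783 − 0.111111) = -0.00563607.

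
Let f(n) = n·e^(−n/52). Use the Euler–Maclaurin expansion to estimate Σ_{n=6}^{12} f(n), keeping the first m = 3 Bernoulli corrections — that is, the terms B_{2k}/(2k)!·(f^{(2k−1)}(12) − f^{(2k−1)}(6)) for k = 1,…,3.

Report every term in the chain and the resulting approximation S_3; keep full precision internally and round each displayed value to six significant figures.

Integral: ∫_6^12 x·e^(−x/52) dx = 45.1519.
Endpoint term: (f(6) + f(12))/2 = (5.34614 + 9.52707)/2 = 7.43661.
Running total after boundary: 52.5885.
Order-1 term: 1/12 · (0.610710 − 0.788213) = -0.0147919.
Running total after k=1: 52.5737.
Order-2 term: −1/720 · (0.000813075 − 0.000950540) = 1.90923e-07.
Running total after k=2: 52.5737.
Order-3 term: 1/30240 · (5.17861e-07 − 5.95259e-07) = -2.55947e-12.

S_3 ≈ 52.5737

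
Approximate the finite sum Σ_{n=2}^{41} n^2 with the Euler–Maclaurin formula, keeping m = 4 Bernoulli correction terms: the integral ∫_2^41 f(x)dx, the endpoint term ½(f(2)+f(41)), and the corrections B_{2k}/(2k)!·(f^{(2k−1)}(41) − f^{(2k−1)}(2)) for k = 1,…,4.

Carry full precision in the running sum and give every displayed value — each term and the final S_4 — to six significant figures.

S_4 ≈ 23820.0

The integral term ∫_2^41 x^2 dx = 22971.0.
Boundary: ½(f(2) + f(41)) = ½(4.00000 + 1681.00) = 842.500.
So far: 23813.5.
Correction k=1: B_{2}/2! · (f^{(1)}(41) − f^{(1)}(2)) = 1/12 · (82.0000 − 4.00000) = 6.50000.
After k=1: 23820.0.
Correction k=2: B_{4}/4! · (f^{(3)}(41) − f^{(3)}(2)) = −1/720 · (0.00000 − 0.00000) = 0.00000.
After k=2: 23820.0.
Correction k=3: B_{6}/6! · (f^{(5)}(41) − f^{(5)}(2)) = 1/30240 · (0.00000 − 0.00000) = 0.00000.
After k=3: 23820.0.
Correction k=4: B_{8}/8! · (f^{(7)}(41) − f^{(7)}(2)) = −1/1209600 · (0.00000 − 0.00000) = 0.00000.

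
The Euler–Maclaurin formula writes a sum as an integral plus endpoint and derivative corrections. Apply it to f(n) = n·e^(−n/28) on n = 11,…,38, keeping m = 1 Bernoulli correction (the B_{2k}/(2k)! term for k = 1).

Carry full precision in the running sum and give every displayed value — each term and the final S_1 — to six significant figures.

Integral: ∫_11^38 x·e^(−x/28) dx = 261.570.
½[f(11) + f(38)] = ½[7.42638 + 9.78102] = 8.60370.
Running total after boundary: 270.174.
Correction k=1: B_{2}/2! · (f^{(1)}(38) − f^{(1)}(11)) = 1/12 · (-0.0919268 − 0.409897) = -0.0418187.

S_1 ≈ 270.132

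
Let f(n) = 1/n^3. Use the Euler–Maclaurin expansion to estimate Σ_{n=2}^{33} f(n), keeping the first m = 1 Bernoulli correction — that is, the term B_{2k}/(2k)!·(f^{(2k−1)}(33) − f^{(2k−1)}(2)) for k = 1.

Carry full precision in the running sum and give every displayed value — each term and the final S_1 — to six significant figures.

Integral: ∫_2^33 1/x^3 dx = 0.124541.
Endpoint term: (f(2) + f(33))/2 = (0.125000 + 2.78265e-05)/2 = 0.0625139.
So far: 0.187055.
Correction k=1: B_{2}/2! · (f^{(1)}(33) − f^{(1)}(2)) = 1/12 · (-2.52968e-06 − (-0.187500)) = 0.0156248.

S_1 ≈ 0.202680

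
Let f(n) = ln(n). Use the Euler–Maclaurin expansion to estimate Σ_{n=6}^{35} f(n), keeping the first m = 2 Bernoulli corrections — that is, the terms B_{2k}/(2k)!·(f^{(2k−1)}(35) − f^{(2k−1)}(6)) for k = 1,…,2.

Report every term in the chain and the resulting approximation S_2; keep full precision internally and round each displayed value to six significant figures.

The integral term ∫_6^35 ln(x) dx = 84.6866.
Endpoint term: (f(6) + f(35))/2 = (1.79176 + 3.55535)/2 = 2.67355.
Running total after boundary: 87.3602.
k=1: B_{2}/(2)! × [f^{(1)}(35) − f^{(1)}(6)] = 1/12 × (0.0285714 − 0.166667) = -0.0115079.
Partial sum through k=1: 87.3487.
k=2: B_{4}/(4)! × [f^{(3)}(35) − f^{(3)}(6)] = −1/720 × (4.66472e-05 − 0.00925926) = 1.27953e-05.

S_2 ≈ 87.3487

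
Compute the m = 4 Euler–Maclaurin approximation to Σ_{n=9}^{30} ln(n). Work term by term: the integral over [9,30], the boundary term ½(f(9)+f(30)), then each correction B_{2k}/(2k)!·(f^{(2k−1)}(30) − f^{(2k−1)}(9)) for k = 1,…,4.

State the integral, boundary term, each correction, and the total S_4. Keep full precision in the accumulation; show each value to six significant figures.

Integral: ∫_9^30 ln(x) dx = 61.2609.
Endpoint term: (f(9) + f(30))/2 = (2.19722 + 3.40120)/2 = 2.79921.
So far: 64.0601.
Order-1 term: 1/12 · (0.0333333 − 0.111111) = -0.00648148.
Partial sum through k=1: 64.0536.
Order-2 term: −1/720 · (7.40741e-05 − 0.00274348) = 3.70751e-06.
Partial sum through k=2: 64.0536.
Order-3 term: 1/30240 · (9.87654e-07 − 0.000406442) = -1.34079e-08.
Partial sum through k=3: 64.0536.
Order-4 term: −1/1209600 · (3.29218e-08 − 0.000150534) = 1.24422e-10.

S_4 ≈ 64.0536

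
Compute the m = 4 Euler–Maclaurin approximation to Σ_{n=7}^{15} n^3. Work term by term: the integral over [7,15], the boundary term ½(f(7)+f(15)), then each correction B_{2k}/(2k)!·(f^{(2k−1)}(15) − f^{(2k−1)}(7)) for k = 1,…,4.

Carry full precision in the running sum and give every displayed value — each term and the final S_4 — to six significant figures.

∫_7^15 x^3 dx evaluates to 12056.0.
Boundary: ½(f(7) + f(15)) = ½(343.000 + 3375.00) = 1859.00.
So far: 13915.0.
Order-1 term: 1/12 · (675.000 − 147.000) = 44.0000.
Running total after k=1: 13959.0.
Order-2 term: −1/720 · (6.00000 − 6.00000) = 0.00000.
Running total after k=2: 13959.0.
Order-3 term: 1/30240 · (0.00000 − 0.00000) = 0.00000.
Running total after k=3: 13959.0.
Order-4 term: −1/1209600 · (0.00000 − 0.00000) = 0.00000.

S_4 ≈ 13959.0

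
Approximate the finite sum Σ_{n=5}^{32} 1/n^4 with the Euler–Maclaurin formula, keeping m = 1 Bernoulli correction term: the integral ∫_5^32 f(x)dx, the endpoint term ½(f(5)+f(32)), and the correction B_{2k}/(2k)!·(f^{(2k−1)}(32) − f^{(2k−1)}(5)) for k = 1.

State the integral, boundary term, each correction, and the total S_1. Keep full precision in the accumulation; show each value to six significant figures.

S_1 ≈ 0.00356363

Integral: ∫_5^32 1/x^4 dx = 0.00265649.
½[f(5) + f(32)] = ½[0.00160000 + 9.53674e-07] = 0.000800477.
So far: 0.00345697.
Order-1 term: 1/12 · (-1.19209e-07 − (-0.00128000)) = 0.000106657.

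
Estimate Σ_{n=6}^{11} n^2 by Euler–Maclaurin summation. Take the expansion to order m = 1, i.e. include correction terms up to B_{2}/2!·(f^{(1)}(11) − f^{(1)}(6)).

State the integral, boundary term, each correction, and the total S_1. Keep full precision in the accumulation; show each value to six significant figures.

Integral: ∫_6^11 x^2 dx = 371.667.
½[f(6) + f(11)] = ½[36.0000 + 121.000] = 78.5000.
Integral + boundary = 450.167.
Correction k=1: B_{2}/2! · (f^{(1)}(11) − f^{(1)}(6)) = 1/12 · (22.0000 − 12.0000) = 0.833333.

S_1 ≈ 451.000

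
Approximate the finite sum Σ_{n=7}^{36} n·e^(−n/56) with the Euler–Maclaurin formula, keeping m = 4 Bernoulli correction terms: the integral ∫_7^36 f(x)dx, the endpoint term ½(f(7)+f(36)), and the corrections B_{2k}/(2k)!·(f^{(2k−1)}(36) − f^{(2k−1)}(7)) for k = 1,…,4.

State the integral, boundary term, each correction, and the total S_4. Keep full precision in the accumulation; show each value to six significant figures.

S_4 ≈ 417.093

Integral: ∫_7^36 x·e^(−x/56) dx = 404.589.
Endpoint term: (f(7) + f(36))/2 = (6.17748 + 18.9284)/2 = 12.5529.
Running total after boundary: 417.142.
Correction k=1: B_{2}/2! · (f^{(1)}(36) − f^{(1)}(7)) = 1/12 · (0.187781 − 0.772185) = -0.0487003.
Running total after k=1: 417.093.
Correction k=2: B_{4}/4! · (f^{(3)}(36) − f^{(3)}(7)) = −1/720 · (0.000395203 − 0.000809049) = 5.74786e-07.
Running total after k=2: 417.093.
Correction k=3: B_{6}/6! · (f^{(5)}(36) − f^{(5)}(7)) = 1/30240 · (2.32949e-07 − 4.37457e-07) = -6.76285e-12.
Running total after k=3: 417.093.
Correction k=4: B_{8}/8! · (f^{(7)}(36) − f^{(7)}(7)) = −1/1209600 · (1.08379e-10 − 1.96724e-10) = 7.30368e-17.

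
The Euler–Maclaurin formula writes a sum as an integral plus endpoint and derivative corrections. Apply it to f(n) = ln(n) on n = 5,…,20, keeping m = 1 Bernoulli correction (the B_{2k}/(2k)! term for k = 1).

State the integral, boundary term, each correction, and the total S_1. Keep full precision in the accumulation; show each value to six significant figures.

S_1 ≈ 39.1575

∫_5^20 ln(x) dx evaluates to 36.8675.
½[f(5) + f(20)] = ½[1.60944 + 2.99573] = 2.30259.
So far: 39.1700.
k=1: B_{2}/(2)! × [f^{(1)}(20) − f^{(1)}(5)] = 1/12 × (0.0500000 − 0.200000) = -0.0125000.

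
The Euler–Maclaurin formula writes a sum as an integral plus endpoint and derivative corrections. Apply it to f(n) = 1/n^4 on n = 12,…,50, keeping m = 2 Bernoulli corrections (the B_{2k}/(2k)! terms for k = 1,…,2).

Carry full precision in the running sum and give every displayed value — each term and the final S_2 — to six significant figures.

Integral: ∫_12^50 1/x^4 dx = 0.000190235.
Endpoint term: (f(12) + f(50))/2 = (4.82253e-05 + 1.60000e-07)/2 = 2.41927e-05.
Running total after boundary: 0.000214427.
Correction k=1: B_{2}/2! · (f^{(1)}(50) − f^{(1)}(12)) = 1/12 · (-1.28000e-08 − (-1.60751e-05)) = 1.33853e-06.
Partial sum through k=1: 0.000215766.
Correction k=2: B_{4}/4! · (f^{(3)}(50) − f^{(3)}(12)) = −1/720 · (-1.53600e-10 − (-3.34898e-06)) = -4.65115e-09.

S_2 ≈ 0.000215761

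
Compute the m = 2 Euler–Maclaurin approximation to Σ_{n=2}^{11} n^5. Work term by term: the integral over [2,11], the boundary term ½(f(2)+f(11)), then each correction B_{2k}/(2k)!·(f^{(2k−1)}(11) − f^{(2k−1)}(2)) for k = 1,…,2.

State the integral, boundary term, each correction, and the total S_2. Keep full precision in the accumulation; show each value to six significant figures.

∫_2^11 x^5 dx evaluates to 295250.
Endpoint term: (f(2) + f(11))/2 = (32.0000 + 161051)/2 = 80541.5.
So far: 375791.
Order-1 term: 1/12 · (73205.0 − 80.0000) = 6093.75.
Running total after k=1: 381885.
Order-2 term: −1/720 · (7260.00 − 240.000) = -9.75000.

S_2 ≈ 381875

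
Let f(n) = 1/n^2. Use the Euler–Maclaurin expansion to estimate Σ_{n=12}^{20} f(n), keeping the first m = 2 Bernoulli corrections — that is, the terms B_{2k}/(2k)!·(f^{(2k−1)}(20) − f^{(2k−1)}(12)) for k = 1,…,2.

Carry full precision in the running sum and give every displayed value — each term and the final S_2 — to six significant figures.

S_2 ≈ 0.0381310

The integral term ∫_12^20 1/x^2 dx = 0.0333333.
½[f(12) + f(20)] = ½[0.00694444 + 0.00250000] = 0.00472222.
Integral + boundary = 0.0380556.
Correction k=1: B_{2}/2! · (f^{(1)}(20) − f^{(1)}(12)) = 1/12 · (-0.000250000 − (-0.00115741)) = 7.56173e-05.
Partial sum through k=1: 0.0381312.
Correction k=2: B_{4}/4! · (f^{(3)}(20) − f^{(3)}(12)) = −1/720 · (-7.50000e-06 − (-9.64506e-05)) = -1.23543e-07.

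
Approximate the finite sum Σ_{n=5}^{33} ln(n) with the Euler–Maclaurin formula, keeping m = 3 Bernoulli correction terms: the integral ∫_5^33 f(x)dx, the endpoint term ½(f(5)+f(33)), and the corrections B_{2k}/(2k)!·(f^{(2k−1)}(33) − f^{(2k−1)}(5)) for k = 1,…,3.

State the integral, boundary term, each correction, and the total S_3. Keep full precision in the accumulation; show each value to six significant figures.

∫_5^33 ln(x) dx evaluates to 79.3376.
Endpoint term: (f(5) + f(33))/2 = (1.60944 + 3.49651)/2 = 2.55297.
Running total after boundary: 81.8905.
k=1: B_{2}/(2)! × [f^{(1)}(33) − f^{(1)}(5)] = 1/12 × (0.0303030 − 0.200000) = -0.0141414.
After k=1: 81.8764.
k=2: B_{4}/(4)! × [f^{(3)}(33) − f^{(3)}(5)] = −1/720 × (5.56529e-05 − 0.0160000) = 2.21449e-05.
After k=2: 81.8764.
k=3: B_{6}/(6)! × [f^{(5)}(33) − f^{(5)}(5)] = 1/30240 × (6.13256e-07 − 0.00768000) = -2.53948e-07.

S_3 ≈ 81.8764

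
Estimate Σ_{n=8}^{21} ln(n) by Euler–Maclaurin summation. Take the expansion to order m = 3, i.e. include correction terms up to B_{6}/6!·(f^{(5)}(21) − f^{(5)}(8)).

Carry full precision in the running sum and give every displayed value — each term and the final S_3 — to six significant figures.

S_3 ≈ 36.8550

Integral: ∫_8^21 ln(x) dx = 34.2994.
Boundary: ½(f(8) + f(21)) = ½(2.07944 + 3.04452) = 2.56198.
Integral + boundary = 36.8614.
Correction k=1: B_{2}/2! · (f^{(1)}(21) − f^{(1)}(8)) = 1/12 · (0.0476190 − 0.125000) = -0.00644841.
Partial sum through k=1: 36.8550.
Correction k=2: B_{4}/4! · (f^{(3)}(21) − f^{(3)}(8)) = −1/720 · (0.000215959 − 0.00390625) = 5.12540e-06.
Partial sum through k=2: 36.8550.
Correction k=3: B_{6}/6! · (f^{(5)}(21) − f^{(5)}(8)) = 1/30240 · (5.87645e-06 − 0.000732422) = -2.40260e-08.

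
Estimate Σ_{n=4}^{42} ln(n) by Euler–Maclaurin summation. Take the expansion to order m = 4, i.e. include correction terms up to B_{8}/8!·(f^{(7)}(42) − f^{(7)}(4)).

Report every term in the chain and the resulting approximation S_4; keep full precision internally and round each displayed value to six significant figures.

S_4 ≈ 115.980

Integral: ∫_4^42 ln(x) dx = 113.437.
Endpoint term: (f(4) + f(42))/2 = (1.38629 + 3.73767)/2 = 2.56198.
Running total after boundary: 115.999.
k=1: B_{2}/(2)! × [f^{(1)}(42) − f^{(1)}(4)] = 1/12 × (0.0238095 − 0.250000) = -0.0188492.
Partial sum through k=1: 115.980.
k=2: B_{4}/(4)! × [f^{(3)}(42) − f^{(3)}(4)] = −1/720 × (2.69949e-05 − 0.0312500) = 4.33653e-05.
Partial sum through k=2: 115.980.
k=3: B_{6}/(6)! × [f^{(5)}(42) − f^{(5)}(4)] = 1/30240 × (1.83639e-07 − 0.0234375) = -7.75044e-07.
Partial sum through k=3: 115.980.
k=4: B_{8}/(8)! × [f^{(7)}(42) − f^{(7)}(4)] = −1/1209600 × (3.12311e-09 − 0.0439453) = 3.63304e-08.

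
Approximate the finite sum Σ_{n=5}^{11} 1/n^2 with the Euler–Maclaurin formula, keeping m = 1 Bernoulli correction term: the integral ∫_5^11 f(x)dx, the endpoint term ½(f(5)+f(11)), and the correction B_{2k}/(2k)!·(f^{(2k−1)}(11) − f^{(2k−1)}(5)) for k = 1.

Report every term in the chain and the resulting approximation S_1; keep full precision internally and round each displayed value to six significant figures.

S_1 ≈ 0.134431

The integral term ∫_5^11 1/x^2 dx = 0.109091.
Endpoint term: (f(5) + f(11))/2 = (0.0400000 + 0.00826446)/2 = 0.0241322.
Integral + boundary = 0.133223.
Correction k=1: B_{2}/2! · (f^{(1)}(11) − f^{(1)}(5)) = 1/12 · (-0.00150263 − (-0.0160000)) = 0.00120811.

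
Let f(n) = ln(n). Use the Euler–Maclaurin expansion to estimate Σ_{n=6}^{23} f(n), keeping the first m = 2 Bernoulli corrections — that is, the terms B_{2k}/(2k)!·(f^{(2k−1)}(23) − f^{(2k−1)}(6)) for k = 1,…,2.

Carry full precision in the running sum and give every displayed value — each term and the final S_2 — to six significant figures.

Integral: ∫_6^23 ln(x) dx = 44.3658.
½[f(6) + f(23)] = ½[1.79176 + 3.13549] = 2.46363.
Integral + boundary = 46.8294.
k=1: B_{2}/(2)! × [f^{(1)}(23) − f^{(1)}(6)] = 1/12 × (0.0434783 − 0.166667) = -0.0102657.
Running total after k=1: 46.8192.
k=2: B_{4}/(4)! × [f^{(3)}(23) − f^{(3)}(6)] = −1/720 × (0.000164379 − 0.00925926) = 1.26318e-05.

S_2 ≈ 46.8192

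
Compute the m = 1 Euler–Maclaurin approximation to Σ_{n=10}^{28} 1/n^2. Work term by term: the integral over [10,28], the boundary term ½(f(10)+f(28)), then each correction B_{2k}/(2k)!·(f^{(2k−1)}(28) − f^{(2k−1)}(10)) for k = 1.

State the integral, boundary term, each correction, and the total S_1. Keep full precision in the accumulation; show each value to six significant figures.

∫_10^28 1/x^2 dx evaluates to 0.0642857.
½[f(10) + f(28)] = ½[0.0100000 + 0.00127551] = 0.00563776.
So far: 0.0699235.
Correction k=1: B_{2}/2! · (f^{(1)}(28) − f^{(1)}(10)) = 1/12 · (-9.11079e-05 − (-0.00200000)) = 0.000159074.

S_1 ≈ 0.0700825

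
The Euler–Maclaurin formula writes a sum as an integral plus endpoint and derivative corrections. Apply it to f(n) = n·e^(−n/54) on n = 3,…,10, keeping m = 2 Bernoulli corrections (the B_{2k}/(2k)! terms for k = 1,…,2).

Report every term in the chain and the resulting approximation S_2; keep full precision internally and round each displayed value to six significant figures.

S_2 ≈ 45.4544

∫_3^10 x·e^(−x/54) dx evaluates to 39.8987.
½[f(3) + f(10)] = ½[2.83788 + 8.30950] = 5.57369.
Running total after boundary: 45.4724.
Order-1 term: 1/12 · (0.677071 − 0.893406) = -0.0180280.
After k=1: 45.4544.
Order-2 term: −1/720 · (0.000802116 − 0.000955187) = 2.12598e-07.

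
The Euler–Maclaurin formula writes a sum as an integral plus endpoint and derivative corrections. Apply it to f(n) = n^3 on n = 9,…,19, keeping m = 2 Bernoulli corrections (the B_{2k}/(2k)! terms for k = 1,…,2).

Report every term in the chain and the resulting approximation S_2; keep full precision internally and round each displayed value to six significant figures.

∫_9^19 x^3 dx evaluates to 30940.0.
Endpoint term: (f(9) + f(19))/2 = (729.000 + 6859.00)/2 = 3794.00.
So far: 34734.0.
Correction k=1: B_{2}/2! · (f^{(1)}(19) − f^{(1)}(9)) = 1/12 · (1083.00 − 243.000) = 70.0000.
After k=1: 34804.0.
Correction k=2: B_{4}/4! · (f^{(3)}(19) − f^{(3)}(9)) = −1/720 · (6.00000 − 6.00000) = 0.00000.

S_2 ≈ 34804.0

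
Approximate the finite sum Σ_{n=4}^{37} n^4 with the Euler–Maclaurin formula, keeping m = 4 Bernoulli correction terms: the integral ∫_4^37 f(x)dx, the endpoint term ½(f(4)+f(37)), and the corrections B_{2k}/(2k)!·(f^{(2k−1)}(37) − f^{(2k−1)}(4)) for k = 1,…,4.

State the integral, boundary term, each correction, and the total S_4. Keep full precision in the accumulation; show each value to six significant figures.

The integral term ∫_4^37 x^4 dx = 1.38686e+07.
Endpoint term: (f(4) + f(37))/2 = (256.000 + 1.87416e+06)/2 = 937208.
Integral + boundary = 1.48058e+07.
Correction k=1: B_{2}/2! · (f^{(1)}(37) − f^{(1)}(4)) = 1/12 · (202612 − 256.000) = 16863.0.
After k=1: 1.48227e+07.
Correction k=2: B_{4}/4! · (f^{(3)}(37) − f^{(3)}(4)) = −1/720 · (888.000 − 96.0000) = -1.10000.
After k=2: 1.48227e+07.
Correction k=3: B_{6}/6! · (f^{(5)}(37) − f^{(5)}(4)) = 1/30240 · (0.00000 − 0.00000) = 0.00000.
After k=3: 1.48227e+07.
Correction k=4: B_{8}/8! · (f^{(7)}(37) − f^{(7)}(4)) = −1/1209600 · (0.00000 − 0.00000) = 0.00000.

S_4 ≈ 1.48227e+07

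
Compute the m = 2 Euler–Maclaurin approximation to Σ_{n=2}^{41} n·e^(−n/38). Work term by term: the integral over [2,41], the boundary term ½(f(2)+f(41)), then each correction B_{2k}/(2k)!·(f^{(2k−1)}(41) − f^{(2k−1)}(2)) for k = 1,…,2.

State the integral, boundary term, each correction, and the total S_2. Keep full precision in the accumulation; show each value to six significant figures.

Integral: ∫_2^41 x·e^(−x/38) dx = 421.529.
½[f(2) + f(41)] = ½[1.89746 + 13.9381] = 7.91777.
So far: 429.447.
Correction k=1: B_{2}/2! · (f^{(1)}(41) − f^{(1)}(2)) = 1/12 · (-0.0268384 − 0.898796) = -0.0771362.
Partial sum through k=1: 429.370.
Correction k=2: B_{4}/4! · (f^{(3)}(41) − f^{(3)}(2)) = −1/720 · (0.000452263 − 0.00193646) = 2.06139e-06.

S_2 ≈ 429.370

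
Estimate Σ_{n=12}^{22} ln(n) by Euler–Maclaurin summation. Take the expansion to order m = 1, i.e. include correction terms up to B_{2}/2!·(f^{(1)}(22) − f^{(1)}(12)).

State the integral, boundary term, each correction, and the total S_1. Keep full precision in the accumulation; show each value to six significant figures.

∫_12^22 ln(x) dx evaluates to 28.1841.
½[f(12) + f(22)] = ½[2.48491 + 3.09104] = 2.78797.
Integral + boundary = 30.9720.
Correction k=1: B_{2}/2! · (f^{(1)}(22) − f^{(1)}(12)) = 1/12 · (0.0454545 − 0.0833333) = -0.00315657.

S_1 ≈ 30.9689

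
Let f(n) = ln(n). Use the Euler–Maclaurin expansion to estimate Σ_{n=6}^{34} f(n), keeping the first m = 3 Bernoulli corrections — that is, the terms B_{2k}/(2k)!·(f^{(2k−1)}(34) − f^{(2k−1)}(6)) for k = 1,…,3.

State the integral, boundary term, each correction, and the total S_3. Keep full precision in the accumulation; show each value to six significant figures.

S_3 ≈ 83.7933

The integral term ∫_6^34 ln(x) dx = 81.1457.
Endpoint term: (f(6) + f(34))/2 = (1.79176 + 3.52636)/2 = 2.65906.
Integral + boundary = 83.8048.
Correction k=1: B_{2}/2! · (f^{(1)}(34) − f^{(1)}(6)) = 1/12 · (0.0294118 − 0.166667) = -0.0114379.
After k=1: 83.7933.
Correction k=2: B_{4}/4! · (f^{(3)}(34) − f^{(3)}(6)) = −1/720 · (5.08854e-05 − 0.00925926) = 1.27894e-05.
After k=2: 83.7933.
Correction k=3: B_{6}/6! · (f^{(5)}(34) − f^{(5)}(6)) = 1/30240 · (5.28222e-07 − 0.00308642) = -1.02047e-07.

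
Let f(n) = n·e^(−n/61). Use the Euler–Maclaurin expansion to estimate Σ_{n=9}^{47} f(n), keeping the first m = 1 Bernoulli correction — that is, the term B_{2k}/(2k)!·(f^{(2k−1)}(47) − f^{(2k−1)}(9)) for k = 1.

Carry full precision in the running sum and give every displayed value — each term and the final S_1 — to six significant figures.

S_1 ≈ 650.147

∫_9^47 x·e^(−x/61) dx evaluates to 635.441.
½[f(9) + f(47)] = ½[7.76544 + 21.7509] = 14.7582.
So far: 650.199.
Correction k=1: B_{2}/2! · (f^{(1)}(47) − f^{(1)}(9)) = 1/12 · (0.106213 − 0.735525) = -0.0524426.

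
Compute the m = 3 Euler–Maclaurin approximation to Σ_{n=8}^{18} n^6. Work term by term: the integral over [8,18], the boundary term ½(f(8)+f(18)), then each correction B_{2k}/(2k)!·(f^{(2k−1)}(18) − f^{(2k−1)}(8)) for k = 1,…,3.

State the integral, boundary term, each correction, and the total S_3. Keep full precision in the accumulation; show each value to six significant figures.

Integral: ∫_8^18 x^6 dx = 8.71604e+07.
Boundary: ½(f(8) + f(18)) = ½(262144 + 3.40122e+07) = 1.71372e+07.
Integral + boundary = 1.04298e+08.
Order-1 term: 1/12 · (1.13374e+07 − 196608) = 928400.
After k=1: 1.05226e+08.
Order-2 term: −1/720 · (699840 − 61440.0) = -886.667.
After k=2: 1.05225e+08.
Order-3 term: 1/30240 · (12960.0 − 5760.00) = 0.238095.

S_3 ≈ 1.05225e+08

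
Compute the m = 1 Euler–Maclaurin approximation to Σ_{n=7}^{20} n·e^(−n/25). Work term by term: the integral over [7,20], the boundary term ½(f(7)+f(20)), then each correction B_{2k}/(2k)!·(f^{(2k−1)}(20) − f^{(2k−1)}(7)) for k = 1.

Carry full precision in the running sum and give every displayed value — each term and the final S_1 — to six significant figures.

S_1 ≈ 106.233

The integral term ∫_7^20 x·e^(−x/25) dx = 99.1319.
Boundary: ½(f(7) + f(20)) = ½(5.29049 + 8.98658) = 7.13853.
Running total after boundary: 106.270.
k=1: B_{2}/(2)! × [f^{(1)}(20) − f^{(1)}(7)] = 1/12 × (0.0898658 − 0.544164) = -0.0378582.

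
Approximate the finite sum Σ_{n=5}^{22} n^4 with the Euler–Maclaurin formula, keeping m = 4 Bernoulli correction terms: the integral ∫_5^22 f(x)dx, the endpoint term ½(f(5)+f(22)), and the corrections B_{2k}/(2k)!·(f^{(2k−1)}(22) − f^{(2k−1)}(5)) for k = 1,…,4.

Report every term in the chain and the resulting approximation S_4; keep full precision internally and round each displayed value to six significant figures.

S_4 ≈ 1.15105e+06

The integral term ∫_5^22 x^4 dx = 1.03010e+06.
Boundary: ½(f(5) + f(22)) = ½(625.000 + 234256) = 117440.
Integral + boundary = 1.14754e+06.
Correction k=1: B_{2}/2! · (f^{(1)}(22) − f^{(1)}(5)) = 1/12 · (42592.0 − 500.000) = 3507.67.
After k=1: 1.15105e+06.
Correction k=2: B_{4}/4! · (f^{(3)}(22) − f^{(3)}(5)) = −1/720 · (528.000 − 120.000) = -0.566667.
After k=2: 1.15105e+06.
Correction k=3: B_{6}/6! · (f^{(5)}(22) − f^{(5)}(5)) = 1/30240 · (0.00000 − 0.00000) = 0.00000.
After k=3: 1.15105e+06.
Correction k=4: B_{8}/8! · (f^{(7)}(22) − f^{(7)}(5)) = −1/1209600 · (0.00000 − 0.00000) = 0.00000.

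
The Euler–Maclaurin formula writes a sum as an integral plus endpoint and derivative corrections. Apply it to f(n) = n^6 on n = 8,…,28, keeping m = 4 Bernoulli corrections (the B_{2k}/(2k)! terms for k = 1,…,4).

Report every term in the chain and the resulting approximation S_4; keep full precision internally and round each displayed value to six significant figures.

Integral: ∫_8^28 x^6 dx = 1.92726e+09.
Boundary: ½(f(8) + f(28)) = ½(262144 + 4.81890e+08) = 2.41076e+08.
Running total after boundary: 2.16834e+09.
Correction k=1: B_{2}/2! · (f^{(1)}(28) − f^{(1)}(8)) = 1/12 · (1.03262e+08 − 196608) = 8.58880e+06.
After k=1: 2.17693e+09.
Correction k=2: B_{4}/4! · (f^{(3)}(28) − f^{(3)}(8)) = −1/720 · (2.63424e+06 − 61440.0) = -3573.33.
After k=2: 2.17692e+09.
Correction k=3: B_{6}/6! · (f^{(5)}(28) − f^{(5)}(8)) = 1/30240 · (20160.0 − 5760.00) = 0.476190.
After k=3: 2.17692e+09.
Correction k=4: B_{8}/8! · (f^{(7)}(28) − f^{(7)}(8)) = −1/1209600 · (0.00000 − 0.00000) = 0.00000.

S_4 ≈ 2.17692e+09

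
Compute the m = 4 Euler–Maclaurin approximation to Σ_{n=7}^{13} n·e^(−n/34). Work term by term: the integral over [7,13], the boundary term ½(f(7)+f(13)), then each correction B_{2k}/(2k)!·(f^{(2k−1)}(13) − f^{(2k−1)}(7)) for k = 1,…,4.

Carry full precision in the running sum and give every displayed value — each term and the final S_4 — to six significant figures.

S_4 ≈ 51.6392

Integral: ∫_7^13 x·e^(−x/34) dx = 44.3745.
Endpoint term: (f(7) + f(13))/2 = (5.69750 + 8.86930)/2 = 7.28340.
Integral + boundary = 51.6580.
Correction k=1: B_{2}/2! · (f^{(1)}(13) − f^{(1)}(7)) = 1/12 · (0.421392 − 0.646355) = -0.0187469.
Running total after k=1: 51.6392.
Correction k=2: B_{4}/4! · (f^{(3)}(13) − f^{(3)}(7)) = −1/720 · (0.00154490 − 0.00196731) = 5.86688e-07.
Running total after k=2: 51.6392.
Correction k=3: B_{6}/6! · (f^{(5)}(13) − f^{(5)}(7)) = 1/30240 · (2.35750e-06 − 2.91998e-06) = -1.86005e-11.
Running total after k=3: 51.6392.
Correction k=4: B_{8}/8! · (f^{(7)}(13) − f^{(7)}(7)) = −1/1209600 · (2.92265e-09 − 3.57969e-09) = 5.43194e-16.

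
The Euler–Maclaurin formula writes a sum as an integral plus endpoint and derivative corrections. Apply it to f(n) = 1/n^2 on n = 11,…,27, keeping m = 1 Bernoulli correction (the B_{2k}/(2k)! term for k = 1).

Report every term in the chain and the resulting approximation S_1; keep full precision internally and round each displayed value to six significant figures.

The integral term ∫_11^27 1/x^2 dx = 0.0538721.
Endpoint term: (f(11) + f(27))/2 = (0.00826446 + 0.00137174)/2 = 0.00481810.
So far: 0.0586902.
Order-1 term: 1/12 · (-0.000101611 − (-0.00150263)) = 0.000116752.

S_1 ≈ 0.0588069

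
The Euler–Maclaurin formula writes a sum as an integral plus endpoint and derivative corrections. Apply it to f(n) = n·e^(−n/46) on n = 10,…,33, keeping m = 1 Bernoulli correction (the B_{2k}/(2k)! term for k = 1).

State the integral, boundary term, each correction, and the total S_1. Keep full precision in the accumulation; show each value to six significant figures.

The integral term ∫_10^33 x·e^(−x/46) dx = 299.210.
Endpoint term: (f(10) + f(33))/2 = (8.04615 + 16.1048)/2 = 12.0755.
Running total after boundary: 311.286.
Order-1 term: 1/12 · (0.137920 − 0.629699) = -0.0409816.

S_1 ≈ 311.245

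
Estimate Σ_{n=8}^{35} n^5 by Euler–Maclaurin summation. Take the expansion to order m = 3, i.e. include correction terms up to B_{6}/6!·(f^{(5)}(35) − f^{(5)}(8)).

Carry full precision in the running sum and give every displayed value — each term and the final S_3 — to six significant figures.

S_3 ≈ 3.33235e+08

The integral term ∫_8^35 x^5 dx = 3.06334e+08.
Boundary: ½(f(8) + f(35)) = ½(32768.0 + 5.25219e+07) = 2.62773e+07.
Running total after boundary: 3.32611e+08.
Order-1 term: 1/12 · (7.50312e+06 − 20480.0) = 623554.
After k=1: 3.33235e+08.
Order-2 term: −1/720 · (73500.0 − 3840.00) = -96.7500.
After k=2: 3.33235e+08.
Order-3 term: 1/30240 · (120.000 − 120.000) = 0.00000.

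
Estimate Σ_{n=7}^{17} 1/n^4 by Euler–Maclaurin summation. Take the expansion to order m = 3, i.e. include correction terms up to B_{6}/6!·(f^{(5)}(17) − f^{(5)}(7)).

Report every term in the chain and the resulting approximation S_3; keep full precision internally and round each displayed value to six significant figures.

S_3 ≈ 0.00113760

Integral: ∫_7^17 1/x^4 dx = 0.000903970.
Endpoint term: (f(7) + f(17))/2 = (0.000416493 + 1.19730e-05)/2 = 0.000214233.
Integral + boundary = 0.00111820.
Order-1 term: 1/12 · (-2.81719e-06 − (-0.000237996)) = 1.95982e-05.
Running total after k=1: 0.00113780.
Order-2 term: −1/720 · (-2.92441e-07 − (-0.000145712)) = -2.01971e-07.
Running total after k=2: 0.00113760.
Order-3 term: 1/30240 · (-5.66668e-08 − (-0.000166528)) = 5.50500e-09.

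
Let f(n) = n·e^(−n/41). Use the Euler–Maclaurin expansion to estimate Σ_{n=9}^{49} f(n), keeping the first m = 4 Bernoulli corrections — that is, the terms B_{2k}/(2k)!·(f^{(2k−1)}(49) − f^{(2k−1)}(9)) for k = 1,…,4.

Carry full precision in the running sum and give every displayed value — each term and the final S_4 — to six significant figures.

S_4 ≈ 540.096

The integral term ∫_9^49 x·e^(−x/41) dx = 529.125.
Endpoint term: (f(9) + f(49))/2 = (7.22619 + 14.8307)/2 = 11.0284.
Running total after boundary: 540.153.
k=1: B_{2}/(2)! × [f^{(1)}(49) − f^{(1)}(9)] = 1/12 × (-0.0590570 − 0.626662) = -0.0571432.
Partial sum through k=1: 540.096.
k=2: B_{4}/(4)! × [f^{(3)}(49) − f^{(3)}(9)] = −1/720 × (0.000324972 − 0.00132807) = 1.39319e-06.
Partial sum through k=2: 540.096.
k=3: B_{6}/(6)! × [f^{(5)}(49) − f^{(5)}(9)] = 1/30240 × (4.07540e-07 − 1.35833e-06) = -3.14413e-11.
Partial sum through k=3: 540.096.
k=4: B_{8}/(8)! × [f^{(7)}(49) − f^{(7)}(9)] = −1/1209600 × (3.69875e-10 − 1.14611e-09) = 6.41725e-16.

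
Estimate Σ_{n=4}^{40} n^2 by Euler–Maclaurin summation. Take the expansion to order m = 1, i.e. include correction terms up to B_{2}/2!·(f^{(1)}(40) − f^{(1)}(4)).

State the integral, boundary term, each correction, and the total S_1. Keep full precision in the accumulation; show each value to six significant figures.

S_1 ≈ 22126.0

Integral: ∫_4^40 x^2 dx = 21312.0.
Endpoint term: (f(4) + f(40))/2 = (16.0000 + 1600.00)/2 = 808.000.
Running total after boundary: 22120.0.
Order-1 term: 1/12 · (80.0000 − 8.00000) = 6.00000.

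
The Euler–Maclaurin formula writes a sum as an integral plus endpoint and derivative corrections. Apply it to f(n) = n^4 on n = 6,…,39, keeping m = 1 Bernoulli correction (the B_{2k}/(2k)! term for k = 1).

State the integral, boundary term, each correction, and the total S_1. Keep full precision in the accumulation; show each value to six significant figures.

S_1 ≈ 1.92204e+07

∫_6^39 x^4 dx evaluates to 1.80433e+07.
Endpoint term: (f(6) + f(39))/2 = (1296.00 + 2.31344e+06)/2 = 1.15737e+06.
So far: 1.92007e+07.
Correction k=1: B_{2}/2! · (f^{(1)}(39) − f^{(1)}(6)) = 1/12 · (237276 − 864.000) = 19701.0.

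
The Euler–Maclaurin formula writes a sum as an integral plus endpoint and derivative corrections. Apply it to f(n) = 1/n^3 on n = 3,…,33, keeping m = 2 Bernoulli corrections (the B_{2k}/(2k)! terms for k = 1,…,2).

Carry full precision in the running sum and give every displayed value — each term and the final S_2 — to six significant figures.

S_2 ≈ 0.0766007

The integral term ∫_3^33 1/x^3 dx = 0.0550964.
½[f(3) + f(33)] = ½[0.0370370 + 2.78265e-05] = 0.0185324.
Running total after boundary: 0.0736289.
Order-1 term: 1/12 · (-2.52968e-06 − (-0.0370370)) = 0.00308621.
After k=1: 0.0767151.
Order-2 term: −1/720 · (-4.64588e-08 − (-0.0823045)) = -0.000114312.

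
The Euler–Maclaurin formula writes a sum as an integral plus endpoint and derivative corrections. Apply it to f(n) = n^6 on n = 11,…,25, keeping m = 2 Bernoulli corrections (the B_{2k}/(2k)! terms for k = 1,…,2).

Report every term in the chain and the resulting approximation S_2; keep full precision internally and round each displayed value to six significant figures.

Integral: ∫_11^25 x^6 dx = 8.69147e+08.
Endpoint term: (f(11) + f(25))/2 = (1.77156e+06 + 2.44141e+08)/2 = 1.22956e+08.
Integral + boundary = 9.92103e+08.
Order-1 term: 1/12 · (5.85938e+07 − 966306) = 4.80229e+06.
Partial sum through k=1: 9.96905e+08.
Order-2 term: −1/720 · (1.87500e+06 − 159720) = -2382.33.

S_2 ≈ 9.96903e+08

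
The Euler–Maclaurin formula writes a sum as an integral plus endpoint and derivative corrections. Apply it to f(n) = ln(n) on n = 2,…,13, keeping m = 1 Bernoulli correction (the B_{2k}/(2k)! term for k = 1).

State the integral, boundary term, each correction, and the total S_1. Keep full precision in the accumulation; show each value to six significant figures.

Integral: ∫_2^13 ln(x) dx = 20.9580.
½[f(2) + f(13)] = ½[0.693147 + 2.56495] = 1.62905.
Running total after boundary: 22.5871.
k=1: B_{2}/(2)! × [f^{(1)}(13) − f^{(1)}(2)] = 1/12 × (0.0769231 − 0.500000) = -0.0352564.

S_1 ≈ 22.5518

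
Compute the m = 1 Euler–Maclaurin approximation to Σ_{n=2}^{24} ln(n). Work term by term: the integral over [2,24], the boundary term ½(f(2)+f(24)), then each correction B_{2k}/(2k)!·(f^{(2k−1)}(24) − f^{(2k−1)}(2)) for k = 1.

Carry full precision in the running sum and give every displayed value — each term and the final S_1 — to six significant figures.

Integral: ∫_2^24 ln(x) dx = 52.8870.
Boundary: ½(f(2) + f(24)) = ½(0.693147 + 3.17805) = 1.93560.
So far: 54.8226.
Correction k=1: B_{2}/2! · (f^{(1)}(24) − f^{(1)}(2)) = 1/12 · (0.0416667 − 0.500000) = -0.0381944.

S_1 ≈ 54.7844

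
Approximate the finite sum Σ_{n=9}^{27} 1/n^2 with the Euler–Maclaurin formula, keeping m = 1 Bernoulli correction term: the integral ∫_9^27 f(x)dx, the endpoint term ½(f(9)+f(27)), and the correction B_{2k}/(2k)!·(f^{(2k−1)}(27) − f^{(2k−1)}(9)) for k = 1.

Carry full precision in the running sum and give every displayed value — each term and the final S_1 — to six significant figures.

∫_9^27 1/x^2 dx evaluates to 0.0740741.
Boundary: ½(f(9) + f(27)) = ½(0.0123457 + 0.00137174) = 0.00685871.
So far: 0.0809328.
k=1: B_{2}/(2)! × [f^{(1)}(27) − f^{(1)}(9)] = 1/12 × (-0.000101611 − (-0.00274348)) = 0.000220156.

S_1 ≈ 0.0811529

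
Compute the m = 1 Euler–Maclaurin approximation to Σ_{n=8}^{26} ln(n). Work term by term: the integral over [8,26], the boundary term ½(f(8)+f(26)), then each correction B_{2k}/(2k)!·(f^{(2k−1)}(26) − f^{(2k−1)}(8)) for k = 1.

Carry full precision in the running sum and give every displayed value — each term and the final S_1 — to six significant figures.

S_1 ≈ 52.7365

Integral: ∫_8^26 ln(x) dx = 50.0750.
Endpoint term: (f(8) + f(26))/2 = (2.07944 + 3.25810)/2 = 2.66877.
Running total after boundary: 52.7437.
Order-1 term: 1/12 · (0.0384615 − 0.125000) = -0.00721154.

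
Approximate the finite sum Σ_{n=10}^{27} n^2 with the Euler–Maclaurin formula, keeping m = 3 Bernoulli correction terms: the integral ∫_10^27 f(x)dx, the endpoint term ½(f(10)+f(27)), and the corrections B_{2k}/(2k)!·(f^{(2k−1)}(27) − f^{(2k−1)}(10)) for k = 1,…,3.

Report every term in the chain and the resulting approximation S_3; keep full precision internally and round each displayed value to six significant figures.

S_3 ≈ 6645.00

∫_10^27 x^2 dx evaluates to 6227.67.
Endpoint term: (f(10) + f(27))/2 = (100.000 + 729.000)/2 = 414.500.
So far: 6642.17.
k=1: B_{2}/(2)! × [f^{(1)}(27) − f^{(1)}(10)] = 1/12 × (54.0000 − 20.0000) = 2.83333.
Running total after k=1: 6645.00.
k=2: B_{4}/(4)! × [f^{(3)}(27) − f^{(3)}(10)] = −1/720 × (0.00000 − 0.00000) = 0.00000.
Running total after k=2: 6645.00.
k=3: B_{6}/(6)! × [f^{(5)}(27) − f^{(5)}(10)] = 1/30240 × (0.00000 − 0.00000) = 0.00000.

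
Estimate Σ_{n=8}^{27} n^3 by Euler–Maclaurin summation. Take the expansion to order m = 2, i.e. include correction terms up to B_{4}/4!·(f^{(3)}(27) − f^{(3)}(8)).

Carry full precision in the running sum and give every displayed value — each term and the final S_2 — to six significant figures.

S_2 ≈ 142100

The integral term ∫_8^27 x^3 dx = 131836.
Boundary: ½(f(8) + f(27)) = ½(512.000 + 19683.0) = 10097.5.
Running total after boundary: 141934.
Order-1 term: 1/12 · (2187.00 − 192.000) = 166.250.
Running total after k=1: 142100.
Order-2 term: −1/720 · (6.00000 − 6.00000) = 0.00000.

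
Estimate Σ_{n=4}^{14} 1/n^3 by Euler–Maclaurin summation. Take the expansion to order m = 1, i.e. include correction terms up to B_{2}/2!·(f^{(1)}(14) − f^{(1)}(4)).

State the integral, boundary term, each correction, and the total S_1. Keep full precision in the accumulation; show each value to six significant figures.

S_1 ≈ 0.0376638

Integral: ∫_4^14 1/x^3 dx = 0.0286990.
Boundary: ½(f(4) + f(14)) = ½(0.0156250 + 0.000364431) = 0.00799472.
So far: 0.0366937.
k=1: B_{2}/(2)! × [f^{(1)}(14) − f^{(1)}(4)] = 1/12 × (-7.80925e-05 − (-0.0117188)) = 0.000970055.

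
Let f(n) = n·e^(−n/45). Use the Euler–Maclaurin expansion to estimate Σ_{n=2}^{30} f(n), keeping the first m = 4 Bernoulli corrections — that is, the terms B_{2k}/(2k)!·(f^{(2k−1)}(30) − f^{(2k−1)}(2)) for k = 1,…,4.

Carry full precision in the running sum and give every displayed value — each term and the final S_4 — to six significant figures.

S_4 ≈ 298.871

The integral term ∫_2^30 x·e^(−x/45) dx = 290.276.
Boundary: ½(f(2) + f(30)) = ½(1.91306 + 15.4025) = 8.65779.
Integral + boundary = 298.933.
k=1: B_{2}/(2)! × [f^{(1)}(30) − f^{(1)}(2)] = 1/12 × (0.171139 − 0.914016) = -0.0619064.
Partial sum through k=1: 298.871.
k=2: B_{4}/(4)! × [f^{(3)}(30) − f^{(3)}(2)] = −1/720 × (0.000591592 − 0.00139609) = 1.11735e-06.
Partial sum through k=2: 298.871.
k=3: B_{6}/(6)! × [f^{(5)}(30) − f^{(5)}(2)] = 1/30240 × (5.42553e-07 − 1.15595e-06) = -2.02844e-11.
Partial sum through k=3: 298.871.
k=4: B_{8}/(8)! × [f^{(7)}(30) − f^{(7)}(2)] = −1/1209600 × (3.91586e-10 − 8.01226e-10) = 3.38657e-16.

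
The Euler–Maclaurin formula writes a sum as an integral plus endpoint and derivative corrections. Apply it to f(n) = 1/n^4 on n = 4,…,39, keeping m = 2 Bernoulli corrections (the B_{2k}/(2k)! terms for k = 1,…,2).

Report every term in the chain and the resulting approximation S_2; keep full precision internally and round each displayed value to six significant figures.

∫_4^39 1/x^4 dx evaluates to 0.00520271.
Boundary: ½(f(4) + f(39)) = ½(0.00390625 + 4.32257e-07) = 0.00195334.
Integral + boundary = 0.00715606.
k=1: B_{2}/(2)! × [f^{(1)}(39) − f^{(1)}(4)] = 1/12 × (-4.43340e-08 − (-0.00390625)) = 0.000325517.
After k=1: 0.00748157.
k=2: B_{4}/(4)! × [f^{(3)}(39) − f^{(3)}(4)] = −1/720 × (-8.74438e-10 − (-0.00732422)) = -1.01725e-05.

S_2 ≈ 0.00747140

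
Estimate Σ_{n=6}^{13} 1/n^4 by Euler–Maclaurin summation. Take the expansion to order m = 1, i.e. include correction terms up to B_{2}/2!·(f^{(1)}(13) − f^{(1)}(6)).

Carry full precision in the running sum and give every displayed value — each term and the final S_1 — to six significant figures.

S_1 ≈ 0.00183677

The integral term ∫_6^13 1/x^4 dx = 0.00139149.
Boundary: ½(f(6) + f(13)) = ½(0.000771605 + 3.50128e-05) = 0.000403309.
Integral + boundary = 0.00179480.
k=1: B_{2}/(2)! × [f^{(1)}(13) − f^{(1)}(6)] = 1/12 × (-1.07732e-05 − (-0.000514403)) = 4.19692e-05.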